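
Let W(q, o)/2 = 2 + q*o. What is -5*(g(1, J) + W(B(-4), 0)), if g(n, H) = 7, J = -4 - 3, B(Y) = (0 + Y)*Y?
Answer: -55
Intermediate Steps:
B(Y) = Y² (B(Y) = Y*Y = Y²)
J = -7
W(q, o) = 4 + 2*o*q (W(q, o) = 2*(2 + q*o) = 2*(2 + o*q) = 4 + 2*o*q)
-5*(g(1, J) + W(B(-4), 0)) = -5*(7 + (4 + 2*0*(-4)²)) = -5*(7 + (4 + 2*0*16)) = -5*(7 + (4 + 0)) = -5*(7 + 4) = -5*11 = -55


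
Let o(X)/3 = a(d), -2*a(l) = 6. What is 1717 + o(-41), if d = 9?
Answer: 1708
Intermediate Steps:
a(l) = -3 (a(l) = -1/2*6 = -3)
o(X) = -9 (o(X) = 3*(-3) = -9)
1717 + o(-41) = 1717 - 9 = 1708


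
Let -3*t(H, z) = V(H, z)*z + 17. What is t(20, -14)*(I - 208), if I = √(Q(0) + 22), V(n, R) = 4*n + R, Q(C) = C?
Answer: -188656/3 + 907*√22/3 ≈ -61467.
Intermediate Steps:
V(n, R) = R + 4*n
t(H, z) = -17/3 - z*(z + 4*H)/3 (t(H, z) = -((z + 4*H)*z + 17)/3 = -(z*(z + 4*H) + 17)/3 = -(17 + z*(z + 4*H))/3 = -17/3 - z*(z + 4*H)/3)
I = √22 (I = √(0 + 22) = √22 ≈ 4.6904)
t(20, -14)*(I - 208) = (-17/3 - ⅓*(-14)*(-14 + 4*20))*(√22 - 208) = (-17/3 - ⅓*(-14)*(-14 + 80))*(-208 + √22) = (-17/3 - ⅓*(-14)*66)*(-208 + √22) = (-17/3 + 308)*(-208 + √22) = 907*(-208 + √22)/3 = -188656/3 + 907*√22/3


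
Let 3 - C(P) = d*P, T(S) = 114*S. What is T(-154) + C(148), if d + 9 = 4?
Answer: -16813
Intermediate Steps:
d = -5 (d = -9 + 4 = -5)
C(P) = 3 + 5*P (C(P) = 3 - (-5)*P = 3 + 5*P)
T(-154) + C(148) = 114*(-154) + (3 + 5*148) = -17556 + (3 + 740) = -17556 + 743 = -16813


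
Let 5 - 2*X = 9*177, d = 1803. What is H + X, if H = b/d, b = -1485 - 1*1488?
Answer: -478185/601 ≈ -795.65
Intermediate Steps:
X = -794 (X = 5/2 - 9*177/2 = 5/2 - ½*1593 = 5/2 - 1593/2 = -794)
b = -2973 (b = -1485 - 1488 = -2973)
H = -991/601 (H = -2973/1803 = -2973*1/1803 = -991/601 ≈ -1.6489)
H + X = -991/601 - 794 = -478185/601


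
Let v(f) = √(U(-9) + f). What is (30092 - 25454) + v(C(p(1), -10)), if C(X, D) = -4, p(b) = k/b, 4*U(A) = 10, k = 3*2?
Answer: 4638 + I*√6/2 ≈ 4638.0 + 1.2247*I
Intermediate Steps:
k = 6
U(A) = 5/2 (U(A) = (¼)*10 = 5/2)
p(b) = 6/b
v(f) = √(5/2 + f)
(30092 - 25454) + v(C(p(1), -10)) = (30092 - 25454) + √(10 + 4*(-4))/2 = 4638 + √(10 - 16)/2 = 4638 + √(-6)/2 = 4638 + (I*√6)/2 = 4638 + I*√6/2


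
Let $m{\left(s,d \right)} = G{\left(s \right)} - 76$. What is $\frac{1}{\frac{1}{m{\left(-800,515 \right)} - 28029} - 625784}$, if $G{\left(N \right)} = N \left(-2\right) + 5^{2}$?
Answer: $- \frac{26480}{16570760321} \approx -1.598 \cdot 10^{-6}$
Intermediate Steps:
$G{\left(N \right)} = 25 - 2 N$ ($G{\left(N \right)} = - 2 N + 25 = 25 - 2 N$)
$m{\left(s,d \right)} = -51 - 2 s$ ($m{\left(s,d \right)} = \left(25 - 2 s\right) - 76 = -51 - 2 s$)
$\frac{1}{\frac{1}{m{\left(-800,515 \right)} - 28029} - 625784} = \frac{1}{\frac{1}{\left(-51 - -1600\right) - 28029} - 625784} = \frac{1}{\frac{1}{\left(-51 + 1600\right) - 28029} - 625784} = \frac{1}{\frac{1}{1549 - 28029} - 625784} = \frac{1}{\frac{1}{-26480} - 625784} = \frac{1}{- \frac{1}{26480} - 625784} = \frac{1}{- \frac{16570760321}{26480}} = - \frac{26480}{16570760321}$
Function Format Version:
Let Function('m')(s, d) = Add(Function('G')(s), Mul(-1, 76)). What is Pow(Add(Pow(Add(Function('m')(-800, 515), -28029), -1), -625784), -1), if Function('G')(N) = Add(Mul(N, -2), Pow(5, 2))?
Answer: Rational(-26480, 16570760321) ≈ -1.5980e-6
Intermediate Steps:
Function('G')(N) = Add(25, Mul(-2, N)) (Function('G')(N) = Add(Mul(-2, N), 25) = Add(25, Mul(-2, N)))
Function('m')(s, d) = Add(-51, Mul(-2, s)) (Function('m')(s, d) = Add(Add(25, Mul(-2, s)), Mul(-1, 76)) = Add(Add(25, Mul(-2, s)), -76) = Add(-51, Mul(-2, s)))
Pow(Add(Pow(Add(Function('m')(-800, 515), -28029), -1), -625784), -1) = Pow(Add(Pow(Add(Add(-51, Mul(-2, -800)), -28029), -1), -625784), -1) = Pow(Add(Pow(Add(Add(-51, 1600), -28029), -1), -625784), -1) = Pow(Add(Pow(Add(1549, -28029), -1), -625784), -1) = Pow(Add(Pow(-26480, -1), -625784), -1) = Pow(Add(Rational(-1, 26480), -625784), -1) = Pow(Rational(-16570760321, 26480), -1) = Rational(-26480, 16570760321)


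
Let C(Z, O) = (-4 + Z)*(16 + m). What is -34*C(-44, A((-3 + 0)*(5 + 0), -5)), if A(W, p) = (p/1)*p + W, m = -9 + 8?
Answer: 24480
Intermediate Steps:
m = -1
A(W, p) = W + p² (A(W, p) = (p*1)*p + W = p*p + W = p² + W = W + p²)
C(Z, O) = -60 + 15*Z (C(Z, O) = (-4 + Z)*(16 - 1) = (-4 + Z)*15 = -60 + 15*Z)
-34*C(-44, A((-3 + 0)*(5 + 0), -5)) = -34*(-60 + 15*(-44)) = -34*(-60 - 660) = -34*(-720) = 24480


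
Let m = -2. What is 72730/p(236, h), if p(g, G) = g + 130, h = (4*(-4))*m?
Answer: 36365/183 ≈ 198.72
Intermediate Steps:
h = 32 (h = (4*(-4))*(-2) = -16*(-2) = 32)
p(g, G) = 130 + g
72730/p(236, h) = 72730/(130 + 236) = 72730/366 = 72730*(1/366) = 36365/183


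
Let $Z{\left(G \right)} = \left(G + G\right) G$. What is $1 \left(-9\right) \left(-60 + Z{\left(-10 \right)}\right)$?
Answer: $-1260$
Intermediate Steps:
$Z{\left(G \right)} = 2 G^{2}$ ($Z{\left(G \right)} = 2 G G = 2 G^{2}$)
$1 \left(-9\right) \left(-60 + Z{\left(-10 \right)}\right) = 1 \left(-9\right) \left(-60 + 2 \left(-10\right)^{2}\right) = - 9 \left(-60 + 2 \cdot 100\right) = - 9 \left(-60 + 200\right) = \left(-9\right) 140 = -1260$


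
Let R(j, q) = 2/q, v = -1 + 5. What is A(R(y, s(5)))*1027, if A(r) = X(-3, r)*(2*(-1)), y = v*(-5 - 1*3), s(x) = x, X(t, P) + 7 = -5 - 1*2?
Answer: 28756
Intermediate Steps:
X(t, P) = -14 (X(t, P) = -7 + (-5 - 1*2) = -7 + (-5 - 2) = -7 - 7 = -14)
v = 4
y = -32 (y = 4*(-5 - 1*3) = 4*(-5 - 3) = 4*(-8) = -32)
A(r) = 28 (A(r) = -28*(-1) = -14*(-2) = 28)
A(R(y, s(5)))*1027 = 28*1027 = 28756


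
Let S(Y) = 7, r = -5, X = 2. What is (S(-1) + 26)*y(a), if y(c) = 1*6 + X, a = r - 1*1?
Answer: 264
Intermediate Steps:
a = -6 (a = -5 - 1*1 = -5 - 1 = -6)
y(c) = 8 (y(c) = 1*6 + 2 = 6 + 2 = 8)
(S(-1) + 26)*y(a) = (7 + 26)*8 = 33*8 = 264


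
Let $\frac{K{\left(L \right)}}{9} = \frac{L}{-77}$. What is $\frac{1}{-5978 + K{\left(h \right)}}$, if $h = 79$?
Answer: $- \frac{77}{461017} \approx -0.00016702$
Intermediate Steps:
$K{\left(L \right)} = - \frac{9 L}{77}$ ($K{\left(L \right)} = 9 \frac{L}{-77} = 9 L \left(- \frac{1}{77}\right) = 9 \left(- \frac{L}{77}\right) = - \frac{9 L}{77}$)
$\frac{1}{-5978 + K{\left(h \right)}} = \frac{1}{-5978 - \frac{711}{77}} = \frac{1}{- \frac{461017}{77}} = - \frac{77}{461017}$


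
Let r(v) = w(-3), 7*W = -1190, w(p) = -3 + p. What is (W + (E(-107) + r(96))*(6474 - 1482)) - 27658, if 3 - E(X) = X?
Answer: 491340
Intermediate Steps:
E(X) = 3 - X
W = -170 (W = (⅐)*(-1190) = -170)
r(v) = -6 (r(v) = -3 - 3 = -6)
(W + (E(-107) + r(96))*(6474 - 1482)) - 27658 = (-170 + ((3 - 1*(-107)) - 6)*(6474 - 1482)) - 27658 = (-170 + ((3 + 107) - 6)*4992) - 27658 = (-170 + (110 - 6)*4992) - 27658 = (-170 + 104*4992) - 27658 = (-170 + 519168) - 27658 = 518998 - 27658 = 491340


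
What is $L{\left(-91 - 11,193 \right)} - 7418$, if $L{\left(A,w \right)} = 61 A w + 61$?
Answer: $-1208203$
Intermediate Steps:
$L{\left(A,w \right)} = 61 + 61 A w$ ($L{\left(A,w \right)} = 61 A w + 61 = 61 + 61 A w$)
$L{\left(-91 - 11,193 \right)} - 7418 = \left(61 + 61 \left(-91 - 11\right) 193\right) - 7418 = \left(61 + 61 \left(-102\right) 193\right) - 7418 = \left(61 - 1200846\right) - 7418 = -1200785 - 7418 = -1208203$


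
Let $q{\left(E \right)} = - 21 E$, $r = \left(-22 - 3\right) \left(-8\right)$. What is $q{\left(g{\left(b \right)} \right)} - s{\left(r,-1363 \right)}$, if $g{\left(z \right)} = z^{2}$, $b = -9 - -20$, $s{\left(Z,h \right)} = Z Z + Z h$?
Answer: $230059$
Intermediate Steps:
$r = 200$ ($r = \left(-25\right) \left(-8\right) = 200$)
$s{\left(Z,h \right)} = Z^{2} + Z h$
$b = 11$ ($b = -9 + 20 = 11$)
$q{\left(g{\left(b \right)} \right)} - s{\left(r,-1363 \right)} = - 21 \cdot 11^{2} - 200 \left(200 - 1363\right) = \left(-21\right) 121 - 200 \left(-1163\right) = -2541 - -232600 = -2541 + 232600 = 230059$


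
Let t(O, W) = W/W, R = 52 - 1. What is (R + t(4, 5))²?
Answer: 2704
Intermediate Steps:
R = 51
t(O, W) = 1
(R + t(4, 5))² = (51 + 1)² = 52² = 2704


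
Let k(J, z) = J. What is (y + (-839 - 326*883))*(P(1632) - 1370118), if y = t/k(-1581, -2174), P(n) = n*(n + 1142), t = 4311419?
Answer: -484861187033600/527 ≈ -9.2004e+11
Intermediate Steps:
P(n) = n*(1142 + n)
y = -4311419/1581 (y = 4311419/(-1581) = 4311419*(-1/1581) = -4311419/1581 ≈ -2727.0)
(y + (-839 - 326*883))*(P(1632) - 1370118) = (-4311419/1581 + (-839 - 326*883))*(1632*(1142 + 1632) - 1370118) = (-4311419/1581 + (-839 - 287858))*(1632*2774 - 1370118) = (-4311419/1581 - 288697)*(4527168 - 1370118) = -460741376/1581*3157050 = -484861187033600/527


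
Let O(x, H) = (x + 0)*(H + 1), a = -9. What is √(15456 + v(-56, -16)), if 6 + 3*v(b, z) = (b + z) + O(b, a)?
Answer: √140214/3 ≈ 124.82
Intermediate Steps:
O(x, H) = x*(1 + H)
v(b, z) = -2 - 7*b/3 + z/3 (v(b, z) = -2 + ((b + z) + b*(1 - 9))/3 = -2 + ((b + z) + b*(-8))/3 = -2 + ((b + z) - 8*b)/3 = -2 + (z - 7*b)/3 = -2 + (-7*b/3 + z/3) = -2 - 7*b/3 + z/3)
√(15456 + v(-56, -16)) = √(15456 + (-2 - 7/3*(-56) + (⅓)*(-16))) = √(15456 + (-2 + 392/3 - 16/3)) = √(15456 + 370/3) = √(46738/3) = √140214/3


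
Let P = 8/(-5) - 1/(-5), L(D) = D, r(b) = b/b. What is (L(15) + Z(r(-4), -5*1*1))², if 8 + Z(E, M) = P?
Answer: 784/25 ≈ 31.360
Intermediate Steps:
r(b) = 1
P = -7/5 (P = 8*(-⅕) - 1*(-⅕) = -8/5 + ⅕ = -7/5 ≈ -1.4000)
Z(E, M) = -47/5 (Z(E, M) = -8 - 7/5 = -47/5)
(L(15) + Z(r(-4), -5*1*1))² = (15 - 47/5)² = (28/5)² = 784/25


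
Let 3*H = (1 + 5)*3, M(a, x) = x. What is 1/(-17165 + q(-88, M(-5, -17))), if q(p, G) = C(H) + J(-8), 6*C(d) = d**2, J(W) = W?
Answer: -1/17167 ≈ -5.8251e-5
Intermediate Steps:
H = 6 (H = ((1 + 5)*3)/3 = (6*3)/3 = (1/3)*18 = 6)
C(d) = d**2/6
q(p, G) = -2 (q(p, G) = (1/6)*6**2 - 8 = (1/6)*36 - 8 = 6 - 8 = -2)
1/(-17165 + q(-88, M(-5, -17))) = 1/(-17165 - 2) = 1/(-17167) = -1/17167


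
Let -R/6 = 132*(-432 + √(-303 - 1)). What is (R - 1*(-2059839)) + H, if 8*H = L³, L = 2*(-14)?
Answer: 2399239 - 3168*I*√19 ≈ 2.3992e+6 - 13809.0*I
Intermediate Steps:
L = -28
R = 342144 - 3168*I*√19 (R = -792*(-432 + √(-303 - 1)) = -792*(-432 + √(-304)) = -792*(-432 + 4*I*√19) = -6*(-57024 + 528*I*√19) = 342144 - 3168*I*√19 ≈ 3.4214e+5 - 13809.0*I)
H = -2744 (H = (⅛)*(-28)³ = (⅛)*(-21952) = -2744)
(R - 1*(-2059839)) + H = ((342144 - 3168*I*√19) - 1*(-2059839)) - 2744 = ((342144 - 3168*I*√19) + 2059839) - 2744 = (2401983 - 3168*I*√19) - 2744 = 2399239 - 3168*I*√19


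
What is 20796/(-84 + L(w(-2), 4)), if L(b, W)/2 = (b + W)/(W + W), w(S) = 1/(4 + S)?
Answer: -55456/221 ≈ -250.93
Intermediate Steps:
L(b, W) = (W + b)/W (L(b, W) = 2*((b + W)/(W + W)) = 2*((W + b)/((2*W))) = 2*((W + b)*(1/(2*W))) = 2*((W + b)/(2*W)) = (W + b)/W)
20796/(-84 + L(w(-2), 4)) = 20796/(-84 + (4 + 1/(4 - 2))/4) = 20796/(-84 + (4 + 1/2)/4) = 20796/(-84 + (4 + ½)/4) = 20796/(-84 + (¼)*(9/2)) = 20796/(-84 + 9/8) = 20796/(-663/8) = -8/663*20796 = -55456/221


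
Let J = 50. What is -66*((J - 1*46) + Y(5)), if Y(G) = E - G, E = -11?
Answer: 792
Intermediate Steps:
Y(G) = -11 - G
-66*((J - 1*46) + Y(5)) = -66*((50 - 1*46) + (-11 - 1*5)) = -66*((50 - 46) + (-11 - 5)) = -66*(4 - 16) = -66*(-12) = 792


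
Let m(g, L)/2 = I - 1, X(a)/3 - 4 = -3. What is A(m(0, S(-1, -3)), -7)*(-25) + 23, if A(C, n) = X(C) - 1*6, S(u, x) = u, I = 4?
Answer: 98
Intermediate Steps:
X(a) = 3 (X(a) = 12 + 3*(-3) = 12 - 9 = 3)
m(g, L) = 6 (m(g, L) = 2*(4 - 1) = 2*3 = 6)
A(C, n) = -3 (A(C, n) = 3 - 1*6 = 3 - 6 = -3)
A(m(0, S(-1, -3)), -7)*(-25) + 23 = -3*(-25) + 23 = 75 + 23 = 98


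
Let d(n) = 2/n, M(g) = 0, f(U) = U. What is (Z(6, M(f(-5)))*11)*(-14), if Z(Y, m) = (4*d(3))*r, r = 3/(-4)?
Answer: 308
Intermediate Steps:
r = -¾ (r = 3*(-¼) = -¾ ≈ -0.75000)
Z(Y, m) = -2 (Z(Y, m) = (4*(2/3))*(-¾) = (4*(2*(⅓)))*(-¾) = (4*(⅔))*(-¾) = (8/3)*(-¾) = -2)
(Z(6, M(f(-5)))*11)*(-14) = -2*11*(-14) = -22*(-14) = 308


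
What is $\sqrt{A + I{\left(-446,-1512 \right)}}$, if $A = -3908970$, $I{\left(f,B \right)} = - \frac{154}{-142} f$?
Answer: $\frac{2 i \sqrt{4926889013}}{71} \approx 1977.2 i$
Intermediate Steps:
$I{\left(f,B \right)} = \frac{77 f}{71}$ ($I{\left(f,B \right)} = \left(-154\right) \left(- \frac{1}{142}\right) f = \frac{77 f}{71}$)
$\sqrt{A + I{\left(-446,-1512 \right)}} = \sqrt{-3908970 + \frac{77}{71} \left(-446\right)} = \sqrt{-3908970 - \frac{34342}{71}} = \sqrt{- \frac{277571212}{71}} = \frac{2 i \sqrt{4926889013}}{71}$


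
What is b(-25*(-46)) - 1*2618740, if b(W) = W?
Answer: -2617590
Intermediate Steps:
b(-25*(-46)) - 1*2618740 = -25*(-46) - 1*2618740 = 1150 - 2618740 = -2617590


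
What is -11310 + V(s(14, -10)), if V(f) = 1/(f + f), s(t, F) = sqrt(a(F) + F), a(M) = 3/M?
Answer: -11310 - I*sqrt(1030)/206 ≈ -11310.0 - 0.15579*I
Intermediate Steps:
s(t, F) = sqrt(F + 3/F) (s(t, F) = sqrt(3/F + F) = sqrt(F + 3/F))
V(f) = 1/(2*f)
-11310 + V(s(14, -10)) = -11310 + 1/(2*(sqrt(-10 + 3/(-10)))) = -11310 + 1/(2*(sqrt(-10 + 3*(-1/10)))) = -11310 + 1/(2*(sqrt(-10 - 3/10))) = -11310 + 1/(2*(sqrt(-103/10))) = -11310 + 1/(2*((I*sqrt(1030)/10))) = -11310 + (-I*sqrt(1030)/103)/2 = -11310 - I*sqrt(1030)/206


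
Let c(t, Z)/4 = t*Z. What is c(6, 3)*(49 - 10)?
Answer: 2808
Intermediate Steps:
c(t, Z) = 4*Z*t (c(t, Z) = 4*(t*Z) = 4*(Z*t) = 4*Z*t)
c(6, 3)*(49 - 10) = (4*3*6)*(49 - 10) = 72*39 = 2808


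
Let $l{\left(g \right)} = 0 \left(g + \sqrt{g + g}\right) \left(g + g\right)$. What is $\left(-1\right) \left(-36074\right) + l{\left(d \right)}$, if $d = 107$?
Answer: $36074$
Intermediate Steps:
$l{\left(g \right)} = 0$ ($l{\left(g \right)} = 0 \left(g + \sqrt{2 g}\right) 2 g = 0 \left(g + \sqrt{2} \sqrt{g}\right) 2 g = 0 \cdot 2 g \left(g + \sqrt{2} \sqrt{g}\right) = 0$)
$\left(-1\right) \left(-36074\right) + l{\left(d \right)} = \left(-1\right) \left(-36074\right) + 0 = 36074 + 0 = 36074$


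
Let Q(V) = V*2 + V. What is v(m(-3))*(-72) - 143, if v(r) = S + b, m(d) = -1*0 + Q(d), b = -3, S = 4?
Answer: -215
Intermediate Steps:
Q(V) = 3*V (Q(V) = 2*V + V = 3*V)
m(d) = 3*d (m(d) = -1*0 + 3*d = 0 + 3*d = 3*d)
v(r) = 1 (v(r) = 4 - 3 = 1)
v(m(-3))*(-72) - 143 = 1*(-72) - 143 = -72 - 143 = -215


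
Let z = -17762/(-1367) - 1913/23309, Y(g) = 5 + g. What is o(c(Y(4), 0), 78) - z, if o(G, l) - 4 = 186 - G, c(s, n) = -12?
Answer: 6025008019/31863403 ≈ 189.09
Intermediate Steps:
o(G, l) = 190 - G (o(G, l) = 4 + (186 - G) = 190 - G)
z = 411399387/31863403 (z = -17762*(-1/1367) - 1913*1/23309 = 17762/1367 - 1913/23309 = 411399387/31863403 ≈ 12.911)
o(c(Y(4), 0), 78) - z = (190 - 1*(-12)) - 1*411399387/31863403 = (190 + 12) - 411399387/31863403 = 202 - 411399387/31863403 = 6025008019/31863403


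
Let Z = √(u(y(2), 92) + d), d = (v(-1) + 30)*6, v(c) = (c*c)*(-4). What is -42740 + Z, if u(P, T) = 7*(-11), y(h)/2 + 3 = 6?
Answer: -42740 + √79 ≈ -42731.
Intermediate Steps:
y(h) = 6 (y(h) = -6 + 2*6 = -6 + 12 = 6)
u(P, T) = -77
v(c) = -4*c² (v(c) = c²*(-4) = -4*c²)
d = 156 (d = (-4*(-1)² + 30)*6 = (-4*1 + 30)*6 = (-4 + 30)*6 = 26*6 = 156)
Z = √79 (Z = √(-77 + 156) = √79 ≈ 8.8882)
-42740 + Z = -42740 + √79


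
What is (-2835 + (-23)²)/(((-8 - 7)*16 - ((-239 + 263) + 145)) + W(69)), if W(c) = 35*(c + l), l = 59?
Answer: -2306/4071 ≈ -0.56645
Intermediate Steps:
W(c) = 2065 + 35*c (W(c) = 35*(c + 59) = 35*(59 + c) = 2065 + 35*c)
(-2835 + (-23)²)/(((-8 - 7)*16 - ((-239 + 263) + 145)) + W(69)) = (-2835 + (-23)²)/(((-8 - 7)*16 - ((-239 + 263) + 145)) + (2065 + 35*69)) = (-2835 + 529)/((-15*16 - (24 + 145)) + (2065 + 2415)) = -2306/((-240 - 1*169) + 4480) = -2306/((-240 - 169) + 4480) = -2306/(-409 + 4480) = -2306/4071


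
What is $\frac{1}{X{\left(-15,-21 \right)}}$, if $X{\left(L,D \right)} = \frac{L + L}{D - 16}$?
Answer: $\frac{37}{30} \approx 1.2333$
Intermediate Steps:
$X{\left(L,D \right)} = \frac{2 L}{-16 + D}$
$\frac{1}{X{\left(-15,-21 \right)}} = \frac{1}{2 \left(-15\right) \frac{1}{-16 - 21}} = \frac{1}{2 \left(-15\right) \frac{1}{-37}} = \frac{1}{2 \left(-15\right) \left(- \frac{1}{37}\right)} = \frac{1}{\frac{30}{37}} = \frac{37}{30}$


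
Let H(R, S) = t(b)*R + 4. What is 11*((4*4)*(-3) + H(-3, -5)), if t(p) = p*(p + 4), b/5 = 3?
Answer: -9889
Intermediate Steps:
b = 15 (b = 5*3 = 15)
t(p) = p*(4 + p)
H(R, S) = 4 + 285*R (H(R, S) = (15*(4 + 15))*R + 4 = (15*19)*R + 4 = 285*R + 4 = 4 + 285*R)
11*((4*4)*(-3) + H(-3, -5)) = 11*((4*4)*(-3) + (4 + 285*(-3))) = 11*(16*(-3) + (4 - 855)) = 11*(-48 - 851) = 11*(-899) = -9889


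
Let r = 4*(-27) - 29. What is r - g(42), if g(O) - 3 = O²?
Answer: -1904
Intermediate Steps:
g(O) = 3 + O²
r = -137 (r = -108 - 29 = -137)
r - g(42) = -137 - (3 + 42²) = -137 - (3 + 1764) = -137 - 1*1767 = -137 - 1767 = -1904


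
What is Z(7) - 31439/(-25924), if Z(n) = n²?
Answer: 1301715/25924 ≈ 50.213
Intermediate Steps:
Z(7) - 31439/(-25924) = 7² - 31439/(-25924) = 49 - 31439*(-1/25924) = 49 + 31439/25924 = 1301715/25924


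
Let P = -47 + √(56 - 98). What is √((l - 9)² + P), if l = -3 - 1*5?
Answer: √(242 + I*√42) ≈ 15.558 + 0.2083*I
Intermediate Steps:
l = -8 (l = -3 - 5 = -8)
P = -47 + I*√42 (P = -47 + √(-42) = -47 + I*√42 ≈ -47.0 + 6.4807*I)
√((l - 9)² + P) = √((-8 - 9)² + (-47 + I*√42)) = √((-17)² + (-47 + I*√42)) = √(289 + (-47 + I*√42)) = √(242 + I*√42)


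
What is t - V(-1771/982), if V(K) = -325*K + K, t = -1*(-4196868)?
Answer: 2060375286/491 ≈ 4.1963e+6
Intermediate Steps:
t = 4196868
V(K) = -324*K
t - V(-1771/982) = 4196868 - (-324)*(-1771/982) = 4196868 - (-324)*(-1771*1/982) = 4196868 - (-324)*(-1771)/982 = 4196868 - 1*286902/491 = 4196868 - 286902/491 = 2060375286/491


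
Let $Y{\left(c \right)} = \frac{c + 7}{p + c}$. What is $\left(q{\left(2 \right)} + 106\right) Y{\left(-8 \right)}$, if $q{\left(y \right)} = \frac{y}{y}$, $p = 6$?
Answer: $\frac{107}{2} \approx 53.5$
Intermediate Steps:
$q{\left(y \right)} = 1$
$Y{\left(c \right)} = \frac{7 + c}{6 + c}$ ($Y{\left(c \right)} = \frac{c + 7}{6 + c} = \frac{7 + c}{6 + c}$)
$\left(q{\left(2 \right)} + 106\right) Y{\left(-8 \right)} = \left(1 + 106\right) \frac{7 - 8}{6 - 8} = 107 \frac{1}{-2} \left(-1\right) = 107 \left(\left(- \frac{1}{2}\right) \left(-1\right)\right) = 107 \cdot \frac{1}{2} = \frac{107}{2}$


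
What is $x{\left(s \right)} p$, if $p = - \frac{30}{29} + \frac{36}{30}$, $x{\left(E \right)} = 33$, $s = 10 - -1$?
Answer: $\frac{792}{145} \approx 5.4621$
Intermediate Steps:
$s = 11$ ($s = 10 + 1 = 11$)
$p = \frac{24}{145}$ ($p = \left(-30\right) \frac{1}{29} + 36 \cdot \frac{1}{30} = - \frac{30}{29} + \frac{6}{5} = \frac{24}{145} \approx 0.16552$)
$x{\left(s \right)} p = 33 \cdot \frac{24}{145} = \frac{792}{145}$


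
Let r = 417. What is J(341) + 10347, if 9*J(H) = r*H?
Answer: 78440/3 ≈ 26147.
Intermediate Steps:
J(H) = 139*H/3 (J(H) = (417*H)/9 = 139*H/3)
J(341) + 10347 = (139/3)*341 + 10347 = 47399/3 + 10347 = 78440/3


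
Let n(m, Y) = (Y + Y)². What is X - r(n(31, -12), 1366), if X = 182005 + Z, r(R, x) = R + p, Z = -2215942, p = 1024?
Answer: -2035537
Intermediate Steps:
n(m, Y) = 4*Y² (n(m, Y) = (2*Y)² = 4*Y²)
r(R, x) = 1024 + R (r(R, x) = R + 1024 = 1024 + R)
X = -2033937 (X = 182005 - 2215942 = -2033937)
X - r(n(31, -12), 1366) = -2033937 - (1024 + 4*(-12)²) = -2033937 - (1024 + 4*144) = -2033937 - (1024 + 576) = -2033937 - 1*1600 = -2033937 - 1600 = -2035537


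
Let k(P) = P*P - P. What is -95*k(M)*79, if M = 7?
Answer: -315210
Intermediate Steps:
k(P) = P**2 - P
-95*k(M)*79 = -665*(-1 + 7)*79 = -665*6*79 = -95*42*79 = -3990*79 = -315210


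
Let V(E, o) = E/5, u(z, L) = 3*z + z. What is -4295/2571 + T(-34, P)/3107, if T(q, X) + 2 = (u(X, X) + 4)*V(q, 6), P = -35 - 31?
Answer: -8804179/7988097 ≈ -1.1022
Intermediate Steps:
P = -66
u(z, L) = 4*z
V(E, o) = E/5 (V(E, o) = E*(⅕) = E/5)
T(q, X) = -2 + q*(4 + 4*X)/5 (T(q, X) = -2 + (4*X + 4)*(q/5) = -2 + (4 + 4*X)*(q/5) = -2 + q*(4 + 4*X)/5)
-4295/2571 + T(-34, P)/3107 = -4295/2571 + (-2 + (⅘)*(-34) + (⅘)*(-66)*(-34))/3107 = -4295*1/2571 + (-2 - 136/5 + 8976/5)*(1/3107) = -4295/2571 + 1766*(1/3107) = -4295/2571 + 1766/3107 = -8804179/7988097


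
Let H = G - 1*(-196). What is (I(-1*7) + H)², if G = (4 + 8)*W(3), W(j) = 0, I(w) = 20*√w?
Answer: 35616 + 7840*I*√7 ≈ 35616.0 + 20743.0*I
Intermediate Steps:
G = 0 (G = (4 + 8)*0 = 12*0 = 0)
H = 196 (H = 0 - 1*(-196) = 0 + 196 = 196)
(I(-1*7) + H)² = (20*√(-1*7) + 196)² = (20*√(-7) + 196)² = (20*(I*√7) + 196)² = (20*I*√7 + 196)² = (196 + 20*I*√7)²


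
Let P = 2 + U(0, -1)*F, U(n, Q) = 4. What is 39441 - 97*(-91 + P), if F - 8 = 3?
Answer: 43806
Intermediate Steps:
F = 11 (F = 8 + 3 = 11)
P = 46 (P = 2 + 4*11 = 2 + 44 = 46)
39441 - 97*(-91 + P) = 39441 - 97*(-91 + 46) = 39441 - 97*(-45) = 39441 + 4365 = 43806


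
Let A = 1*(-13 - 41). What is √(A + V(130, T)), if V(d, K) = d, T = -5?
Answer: 2*√19 ≈ 8.7178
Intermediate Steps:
A = -54 (A = 1*(-54) = -54)
√(A + V(130, T)) = √(-54 + 130) = √76 = 2*√19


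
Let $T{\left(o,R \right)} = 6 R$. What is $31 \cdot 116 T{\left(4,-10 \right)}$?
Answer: $-215760$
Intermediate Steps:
$31 \cdot 116 T{\left(4,-10 \right)} = 31 \cdot 116 \cdot 6 \left(-10\right) = 3596 \left(-60\right) = -215760$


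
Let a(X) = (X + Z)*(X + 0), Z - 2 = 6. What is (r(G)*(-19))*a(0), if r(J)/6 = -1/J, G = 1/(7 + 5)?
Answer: 0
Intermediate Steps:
Z = 8 (Z = 2 + 6 = 8)
G = 1/12 ≈ 0.083333
a(X) = X*(8 + X) (a(X) = (X + 8)*(X + 0) = (8 + X)*X = X*(8 + X))
r(J) = -6/J (r(J) = 6*(-1/J) = -6/J)
(r(G)*(-19))*a(0) = (-6/1/12*(-19))*(0*(8 + 0)) = (-6*12*(-19))*(0*8) = -72*(-19)*0 = 1368*0 = 0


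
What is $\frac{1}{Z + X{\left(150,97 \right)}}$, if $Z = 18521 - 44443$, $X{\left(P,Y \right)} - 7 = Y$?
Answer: $- \frac{1}{25818} \approx -3.8733 \cdot 10^{-5}$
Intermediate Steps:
$X{\left(P,Y \right)} = 7 + Y$
$Z = -25922$
$\frac{1}{Z + X{\left(150,97 \right)}} = \frac{1}{-25922 + \left(7 + 97\right)} = \frac{1}{-25922 + 104} = \frac{1}{-25818} = - \frac{1}{25818}$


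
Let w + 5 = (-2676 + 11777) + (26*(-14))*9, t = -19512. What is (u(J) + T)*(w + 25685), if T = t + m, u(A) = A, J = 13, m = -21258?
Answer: -1284049285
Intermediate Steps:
w = 5820 (w = -5 + ((-2676 + 11777) + (26*(-14))*9) = -5 + (9101 - 364*9) = -5 + (9101 - 3276) = -5 + 5825 = 5820)
T = -40770 (T = -19512 - 21258 = -40770)
(u(J) + T)*(w + 25685) = (13 - 40770)*(5820 + 25685) = -40757*31505 = -1284049285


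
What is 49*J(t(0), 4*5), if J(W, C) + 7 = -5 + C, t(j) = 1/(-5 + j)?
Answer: 392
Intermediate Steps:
J(W, C) = -12 + C (J(W, C) = -7 + (-5 + C) = -12 + C)
49*J(t(0), 4*5) = 49*(-12 + 4*5) = 49*(-12 + 20) = 49*8 = 392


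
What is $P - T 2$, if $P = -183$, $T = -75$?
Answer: $-33$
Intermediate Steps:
$P - T 2 = -183 - \left(-75\right) 2 = -183 - -150 = -183 + 150 = -33$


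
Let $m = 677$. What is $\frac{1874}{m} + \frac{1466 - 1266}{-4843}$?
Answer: $\frac{8940382}{3278711} \approx 2.7268$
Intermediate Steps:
$\frac{1874}{m} + \frac{1466 - 1266}{-4843} = \frac{1874}{677} + \frac{1466 - 1266}{-4843} = 1874 \cdot \frac{1}{677} + \left(1466 - 1266\right) \left(- \frac{1}{4843}\right) = \frac{1874}{677} + 200 \left(- \frac{1}{4843}\right) = \frac{1874}{677} - \frac{200}{4843} = \frac{8940382}{3278711}$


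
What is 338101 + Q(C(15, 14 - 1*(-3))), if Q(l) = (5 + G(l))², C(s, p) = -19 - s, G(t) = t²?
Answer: 1686022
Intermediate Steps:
Q(l) = (5 + l²)²
338101 + Q(C(15, 14 - 1*(-3))) = 338101 + (5 + (-19 - 1*15)²)² = 338101 + (5 + (-19 - 15)²)² = 338101 + (5 + (-34)²)² = 338101 + (5 + 1156)² = 338101 + 1161² = 338101 + 1347921 = 1686022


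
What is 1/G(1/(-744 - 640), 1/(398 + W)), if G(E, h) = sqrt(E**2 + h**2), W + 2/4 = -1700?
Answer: 3605320*sqrt(14447849)/14447849 ≈ 948.51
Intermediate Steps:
W = -3401/2 (W = -1/2 - 1700 = -3401/2 ≈ -1700.5)
1/G(1/(-744 - 640), 1/(398 + W)) = 1/(sqrt((1/(-744 - 640))**2 + (1/(398 - 3401/2))**2)) = 1/(sqrt((1/(-1384))**2 + (1/(-2605/2))**2)) = 1/(sqrt((-1/1384)**2 + (-2/2605)**2)) = 1/(sqrt(1/1915456 + 4/6786025)) = 1/(sqrt(14447849/12998332302400)) = 1/(sqrt(14447849)/3605320) = 3605320*sqrt(14447849)/14447849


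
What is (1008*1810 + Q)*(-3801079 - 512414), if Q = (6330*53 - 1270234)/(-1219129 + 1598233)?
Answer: -124312483469189907/15796 ≈ -7.8699e+12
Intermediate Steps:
Q = -116843/47388 (Q = (335490 - 1270234)/379104 = -934744*1/379104 = -116843/47388 ≈ -2.4657)
(1008*1810 + Q)*(-3801079 - 512414) = (1008*1810 - 116843/47388)*(-3801079 - 512414) = (1824480 - 116843/47388)*(-4313493) = (86458341397/47388)*(-4313493) = -124312483469189907/15796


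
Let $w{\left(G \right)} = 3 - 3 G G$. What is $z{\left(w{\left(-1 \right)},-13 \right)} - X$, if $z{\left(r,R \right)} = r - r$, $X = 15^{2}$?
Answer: $-225$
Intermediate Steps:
$X = 225$
$w{\left(G \right)} = 3 - 3 G^{2}$
$z{\left(r,R \right)} = 0$
$z{\left(w{\left(-1 \right)},-13 \right)} - X = 0 - 225 = -225$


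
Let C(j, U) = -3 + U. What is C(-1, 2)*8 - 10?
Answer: -18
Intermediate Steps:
C(-1, 2)*8 - 10 = (-3 + 2)*8 - 10 = -1*8 - 10 = -8 - 10 = -18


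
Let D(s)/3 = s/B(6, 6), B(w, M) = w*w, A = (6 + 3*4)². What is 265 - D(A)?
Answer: 238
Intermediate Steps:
A = 324 (A = (6 + 12)² = 18² = 324)
B(w, M) = w²
D(s) = s/12 (D(s) = 3*(s/(6²)) = 3*(s/36) = s/12)
265 - D(A) = 265 - 324/12 = 265 - 1*27 = 265 - 27 = 238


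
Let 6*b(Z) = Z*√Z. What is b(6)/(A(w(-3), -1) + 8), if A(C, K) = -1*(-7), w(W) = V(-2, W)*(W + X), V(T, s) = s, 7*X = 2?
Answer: √6/15 ≈ 0.16330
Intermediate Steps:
X = 2/7 (X = (⅐)*2 = 2/7 ≈ 0.28571)
w(W) = W*(2/7 + W) (w(W) = W*(W + 2/7) = W*(2/7 + W))
A(C, K) = 7
b(Z) = Z^(3/2)/6 (b(Z) = (Z*√Z)/6 = Z^(3/2)/6)
b(6)/(A(w(-3), -1) + 8) = (6^(3/2)/6)/(7 + 8) = ((6*√6)/6)/15 = √6/15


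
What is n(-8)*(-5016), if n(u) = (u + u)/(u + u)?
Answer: -5016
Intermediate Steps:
n(u) = 1 (n(u) = (2*u)/((2*u)) = (2*u)*(1/(2*u)) = 1)
n(-8)*(-5016) = 1*(-5016) = -5016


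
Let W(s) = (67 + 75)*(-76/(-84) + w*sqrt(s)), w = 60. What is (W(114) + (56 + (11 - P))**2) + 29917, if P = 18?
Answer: 681376/21 + 8520*sqrt(114) ≈ 1.2342e+5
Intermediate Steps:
W(s) = 2698/21 + 8520*sqrt(s) (W(s) = (67 + 75)*(-76/(-84) + 60*sqrt(s)) = 142*(-76*(-1/84) + 60*sqrt(s)) = 142*(19/21 + 60*sqrt(s)) = 2698/21 + 8520*sqrt(s))
(W(114) + (56 + (11 - P))**2) + 29917 = ((2698/21 + 8520*sqrt(114)) + (56 + (11 - 1*18))**2) + 29917 = ((2698/21 + 8520*sqrt(114)) + (56 + (11 - 18))**2) + 29917 = ((2698/21 + 8520*sqrt(114)) + (56 - 7)**2) + 29917 = ((2698/21 + 8520*sqrt(114)) + 49**2) + 29917 = ((2698/21 + 8520*sqrt(114)) + 2401) + 29917 = (53119/21 + 8520*sqrt(114)) + 29917 = 681376/21 + 8520*sqrt(114)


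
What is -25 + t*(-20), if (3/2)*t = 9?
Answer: -145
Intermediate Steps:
t = 6 (t = (⅔)*9 = 6)
-25 + t*(-20) = -25 + 6*(-20) = -25 - 120 = -145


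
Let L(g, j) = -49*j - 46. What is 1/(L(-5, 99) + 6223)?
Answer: 1/1326 ≈ 0.00075415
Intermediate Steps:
L(g, j) = -46 - 49*j
1/(L(-5, 99) + 6223) = 1/((-46 - 49*99) + 6223) = 1/((-46 - 4851) + 6223) = 1/(-4897 + 6223) = 1/1326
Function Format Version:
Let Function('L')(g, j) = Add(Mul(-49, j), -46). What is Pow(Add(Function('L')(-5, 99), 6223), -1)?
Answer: Rational(1, 1326) ≈ 0.00075415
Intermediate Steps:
Function('L')(g, j) = Add(-46, Mul(-49, j))
Pow(Add(Function('L')(-5, 99), 6223), -1) = Pow(Add(Add(-46, Mul(-49, 99)), 6223), -1) = Pow(Add(Add(-46, -4851), 6223), -1) = Pow(Add(-4897, 6223), -1) = Pow(1326, -1) = Rational(1, 1326)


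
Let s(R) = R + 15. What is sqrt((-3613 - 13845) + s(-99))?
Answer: 7*I*sqrt(358) ≈ 132.45*I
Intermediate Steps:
s(R) = 15 + R
sqrt((-3613 - 13845) + s(-99)) = sqrt((-3613 - 13845) + (15 - 99)) = sqrt(-17458 - 84) = sqrt(-17542) = 7*I*sqrt(358)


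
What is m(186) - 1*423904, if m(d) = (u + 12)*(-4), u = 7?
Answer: -423980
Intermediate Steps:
m(d) = -76 (m(d) = (7 + 12)*(-4) = 19*(-4) = -76)
m(186) - 1*423904 = -76 - 1*423904 = -76 - 423904 = -423980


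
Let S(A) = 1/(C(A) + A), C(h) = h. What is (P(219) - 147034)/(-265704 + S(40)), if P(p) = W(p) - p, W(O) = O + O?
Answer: 11745200/21256319 ≈ 0.55255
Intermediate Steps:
S(A) = 1/(2*A) (S(A) = 1/(A + A) = 1/(2*A))
W(O) = 2*O
P(p) = p (P(p) = 2*p - p = p)
(P(219) - 147034)/(-265704 + S(40)) = (219 - 147034)/(-265704 + (1/2)/40) = -146815/(-265704 + (1/2)*(1/40)) = -146815/(-265704 + 1/80) = -146815/(-21256319/80) = -146815*(-80/21256319) = 11745200/21256319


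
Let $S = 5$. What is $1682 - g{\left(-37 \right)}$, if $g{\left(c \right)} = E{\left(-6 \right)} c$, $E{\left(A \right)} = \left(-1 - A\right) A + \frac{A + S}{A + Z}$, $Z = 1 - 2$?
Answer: $\frac{4041}{7} \approx 577.29$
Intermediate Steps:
$Z = -1$ ($Z = 1 - 2 = -1$)
$E{\left(A \right)} = A \left(-1 - A\right) + \frac{5 + A}{-1 + A}$ ($E{\left(A \right)} = \left(-1 - A\right) A + \frac{A + 5}{A - 1} = A \left(-1 - A\right) + \frac{5 + A}{-1 + A}$)
$g{\left(c \right)} = - \frac{209 c}{7}$ ($g{\left(c \right)} = \frac{5 - \left(-6\right)^{3} + 2 \left(-6\right)}{-1 - 6} c = \frac{5 - -216 - 12}{-7} c = - \frac{5 + 216 - 12}{7} c = \left(- \frac{1}{7}\right) 209 c = - \frac{209 c}{7}$)
$1682 - g{\left(-37 \right)} = 1682 - \left(- \frac{209}{7}\right) \left(-37\right) = 1682 - \frac{7733}{7} = \frac{4041}{7}$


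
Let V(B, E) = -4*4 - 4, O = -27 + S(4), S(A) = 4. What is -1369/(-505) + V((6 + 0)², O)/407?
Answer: 547083/205535 ≈ 2.6618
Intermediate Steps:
O = -23 (O = -27 + 4 = -23)
V(B, E) = -20 (V(B, E) = -16 - 4 = -20)
-1369/(-505) + V((6 + 0)², O)/407 = -1369/(-505) - 20/407 = -1369*(-1/505) - 20*1/407 = 1369/505 - 20/407 = 547083/205535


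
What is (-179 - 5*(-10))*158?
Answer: -20382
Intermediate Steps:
(-179 - 5*(-10))*158 = (-179 + 50)*158 = -129*158 = -20382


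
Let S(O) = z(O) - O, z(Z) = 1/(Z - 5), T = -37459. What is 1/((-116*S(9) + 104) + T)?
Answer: -1/36340 ≈ -2.7518e-5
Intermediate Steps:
z(Z) = 1/(-5 + Z)
S(O) = 1/(-5 + O) - O
1/((-116*S(9) + 104) + T) = 1/((-116*(1 - 1*9*(-5 + 9))/(-5 + 9) + 104) - 37459) = 1/((-116*(1 - 1*9*4)/4 + 104) - 37459) = 1/((-29*(1 - 36) + 104) - 37459) = 1/((-29*(-35) + 104) - 37459) = 1/((-116*(-35/4) + 104) - 37459) = 1/((1015 + 104) - 37459) = 1/(1119 - 37459) = 1/(-36340) = -1/36340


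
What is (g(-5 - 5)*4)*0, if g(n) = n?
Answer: 0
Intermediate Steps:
(g(-5 - 5)*4)*0 = ((-5 - 5)*4)*0 = -10*4*0 = -40*0 = 0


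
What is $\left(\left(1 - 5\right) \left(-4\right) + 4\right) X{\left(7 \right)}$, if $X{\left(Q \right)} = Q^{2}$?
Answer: $980$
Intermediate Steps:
$\left(\left(1 - 5\right) \left(-4\right) + 4\right) X{\left(7 \right)} = \left(\left(1 - 5\right) \left(-4\right) + 4\right) 7^{2} = \left(\left(-4\right) \left(-4\right) + 4\right) 49 = \left(16 + 4\right) 49 = 20 \cdot 49 = 980$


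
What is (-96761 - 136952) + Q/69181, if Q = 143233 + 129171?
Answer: -16168226649/69181 ≈ -2.3371e+5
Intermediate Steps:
Q = 272404
(-96761 - 136952) + Q/69181 = (-96761 - 136952) + 272404/69181 = -233713 + 272404*(1/69181) = -233713 + 272404/69181 = -16168226649/69181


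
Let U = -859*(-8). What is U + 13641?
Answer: 20513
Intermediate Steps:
U = 6872
U + 13641 = 6872 + 13641 = 20513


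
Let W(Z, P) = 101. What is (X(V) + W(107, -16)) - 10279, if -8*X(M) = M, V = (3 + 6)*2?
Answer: -40721/4 ≈ -10180.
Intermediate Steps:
V = 18 (V = 9*2 = 18)
X(M) = -M/8
(X(V) + W(107, -16)) - 10279 = (-1/8*18 + 101) - 10279 = (-9/4 + 101) - 10279 = 395/4 - 10279 = -40721/4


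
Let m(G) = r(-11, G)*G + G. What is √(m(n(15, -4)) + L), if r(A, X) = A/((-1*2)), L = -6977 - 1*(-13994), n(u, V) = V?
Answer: √6991 ≈ 83.612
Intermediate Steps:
L = 7017 (L = -6977 + 13994 = 7017)
r(A, X) = -A/2 (r(A, X) = A/(-2) = A*(-½) = -A/2)
m(G) = 13*G/2 (m(G) = (-½*(-11))*G + G = 11*G/2 + G = 13*G/2)
√(m(n(15, -4)) + L) = √((13/2)*(-4) + 7017) = √(-26 + 7017) = √6991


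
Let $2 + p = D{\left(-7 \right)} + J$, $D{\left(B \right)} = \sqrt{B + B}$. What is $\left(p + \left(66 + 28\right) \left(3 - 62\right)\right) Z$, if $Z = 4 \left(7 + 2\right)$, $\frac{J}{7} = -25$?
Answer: $-206028 + 36 i \sqrt{14} \approx -2.0603 \cdot 10^{5} + 134.7 i$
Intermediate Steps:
$J = -175$ ($J = 7 \left(-25\right) = -175$)
$Z = 36$ ($Z = 4 \cdot 9 = 36$)
$D{\left(B \right)} = \sqrt{2} \sqrt{B}$ ($D{\left(B \right)} = \sqrt{2 B} = \sqrt{2} \sqrt{B}$)
$p = -177 + i \sqrt{14}$ ($p = -2 - \left(175 - \sqrt{2} \sqrt{-7}\right) = -2 - \left(175 - \sqrt{2} i \sqrt{7}\right) = -2 - \left(175 - i \sqrt{14}\right) = -177 + i \sqrt{14} \approx -177.0 + 3.7417 i$)
$\left(p + \left(66 + 28\right) \left(3 - 62\right)\right) Z = \left(\left(-177 + i \sqrt{14}\right) + \left(66 + 28\right) \left(3 - 62\right)\right) 36 = \left(\left(-177 + i \sqrt{14}\right) + 94 \left(-59\right)\right) 36 = \left(\left(-177 + i \sqrt{14}\right) - 5546\right) 36 = \left(-5723 + i \sqrt{14}\right) 36 = -206028 + 36 i \sqrt{14}$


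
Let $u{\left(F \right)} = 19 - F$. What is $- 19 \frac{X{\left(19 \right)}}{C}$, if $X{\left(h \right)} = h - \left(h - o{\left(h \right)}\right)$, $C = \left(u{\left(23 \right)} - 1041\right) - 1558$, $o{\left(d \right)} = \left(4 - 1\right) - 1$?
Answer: $\frac{2}{137} \approx 0.014599$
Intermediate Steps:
$o{\left(d \right)} = 2$ ($o{\left(d \right)} = 3 - 1 = 2$)
$C = -2603$ ($C = \left(\left(19 - 23\right) - 1041\right) - 1558 = \left(-4 - 1041\right) - 1558 = -1045 - 1558 = -2603$)
$X{\left(h \right)} = 2$ ($X{\left(h \right)} = h - \left(h - 2\right) = h - \left(-2 + h\right) = 2$)
$- 19 \frac{X{\left(19 \right)}}{C} = - 19 \frac{2}{-2603} = - 19 \cdot 2 \left(- \frac{1}{2603}\right) = \left(-19\right) \left(- \frac{2}{2603}\right) = \frac{2}{137}$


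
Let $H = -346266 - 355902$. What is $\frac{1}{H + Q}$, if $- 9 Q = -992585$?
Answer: $- \frac{9}{5326927} \approx -1.6895 \cdot 10^{-6}$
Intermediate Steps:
$H = -702168$
$Q = \frac{992585}{9}$ ($Q = \left(- \frac{1}{9}\right) \left(-992585\right) = \frac{992585}{9} \approx 1.1029 \cdot 10^{5}$)
$\frac{1}{H + Q} = \frac{1}{-702168 + \frac{992585}{9}} = \frac{1}{- \frac{5326927}{9}} = - \frac{9}{5326927}$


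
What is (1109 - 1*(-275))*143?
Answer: 197912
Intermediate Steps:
(1109 - 1*(-275))*143 = (1109 + 275)*143 = 1384*143 = 197912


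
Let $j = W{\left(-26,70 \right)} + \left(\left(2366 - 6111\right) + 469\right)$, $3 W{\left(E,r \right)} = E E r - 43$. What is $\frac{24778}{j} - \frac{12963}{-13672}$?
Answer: $\frac{500581945}{170667576} \approx 2.9331$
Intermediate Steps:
$W{\left(E,r \right)} = - \frac{43}{3} + \frac{r E^{2}}{3}$ ($W{\left(E,r \right)} = \frac{E E r - 43}{3} = \frac{E^{2} r - 43}{3} = \frac{r E^{2} - 43}{3} = \frac{-43 + r E^{2}}{3} = - \frac{43}{3} + \frac{r E^{2}}{3}$)
$j = 12483$ ($j = \left(- \frac{43}{3} + \frac{1}{3} \cdot 70 \left(-26\right)^{2}\right) + \left(\left(2366 - 6111\right) + 469\right) = \left(- \frac{43}{3} + \frac{1}{3} \cdot 70 \cdot 676\right) + \left(-3745 + 469\right) = \left(- \frac{43}{3} + \frac{47320}{3}\right) - 3276 = 15759 - 3276 = 12483$)
$\frac{24778}{j} - \frac{12963}{-13672} = \frac{24778}{12483} - \frac{12963}{-13672} = 24778 \cdot \frac{1}{12483} - - \frac{12963}{13672} = \frac{24778}{12483} + \frac{12963}{13672} = \frac{500581945}{170667576}$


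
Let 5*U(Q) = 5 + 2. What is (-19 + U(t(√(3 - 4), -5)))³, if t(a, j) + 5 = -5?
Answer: -681472/125 ≈ -5451.8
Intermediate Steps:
t(a, j) = -10 (t(a, j) = -5 - 5 = -10)
U(Q) = 7/5 (U(Q) = (5 + 2)/5 = (⅕)*7 = 7/5)
(-19 + U(t(√(3 - 4), -5)))³ = (-19 + 7/5)³ = (-88/5)³ = -681472/125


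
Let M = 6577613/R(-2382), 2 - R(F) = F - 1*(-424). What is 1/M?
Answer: 40/134237 ≈ 0.00029798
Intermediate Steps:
R(F) = -422 - F (R(F) = 2 - (F - 1*(-424)) = 2 - (F + 424) = 2 - (424 + F) = 2 + (-424 - F) = -422 - F)
M = 134237/40 (M = 6577613/(-422 - 1*(-2382)) = 6577613/(-422 + 2382) = 6577613/1960 = 6577613*(1/1960) = 134237/40 ≈ 3355.9)
1/M = 1/(134237/40) = 40/134237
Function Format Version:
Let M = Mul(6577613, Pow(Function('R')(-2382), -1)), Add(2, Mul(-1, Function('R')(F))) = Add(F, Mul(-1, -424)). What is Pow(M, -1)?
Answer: Rational(40, 134237) ≈ 0.00029798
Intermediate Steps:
Function('R')(F) = Add(-422, Mul(-1, F)) (Function('R')(F) = Add(2, Mul(-1, Add(F, Mul(-1, -424)))) = Add(2, Mul(-1, Add(F, 424))) = Add(2, Mul(-1, Add(424, F))) = Add(2, Add(-424, Mul(-1, F))) = Add(-422, Mul(-1, F)))
M = Rational(134237, 40) (M = Mul(6577613, Pow(Add(-422, Mul(-1, -2382)), -1)) = Mul(6577613, Pow(Add(-422, 2382), -1)) = Mul(6577613, Pow(1960, -1)) = Mul(6577613, Rational(1, 1960)) = Rational(134237, 40) ≈ 3355.9)
Pow(M, -1) = Pow(Rational(134237, 40), -1) = Rational(40, 134237)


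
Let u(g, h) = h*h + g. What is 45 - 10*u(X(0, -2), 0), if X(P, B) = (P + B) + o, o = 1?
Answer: 55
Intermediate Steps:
X(P, B) = 1 + B + P (X(P, B) = (P + B) + 1 = (B + P) + 1 = 1 + B + P)
u(g, h) = g + h² (u(g, h) = h² + g = g + h²)
45 - 10*u(X(0, -2), 0) = 45 - 10*((1 - 2 + 0) + 0²) = 45 - 10*(-1 + 0) = 45 - 10*(-1) = 45 + 10 = 55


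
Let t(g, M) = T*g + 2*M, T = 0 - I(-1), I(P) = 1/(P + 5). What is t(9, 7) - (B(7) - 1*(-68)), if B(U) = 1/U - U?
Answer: -1383/28 ≈ -49.393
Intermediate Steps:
I(P) = 1/(5 + P)
T = -1/4 (T = 0 - 1/(5 - 1) = 0 - 1/4 = -1/4 ≈ -0.25000)
t(g, M) = 2*M - g/4 (t(g, M) = -g/4 + 2*M = 2*M - g/4)
t(9, 7) - (B(7) - 1*(-68)) = (2*7 - 1/4*9) - ((1/7 - 1*7) - 1*(-68)) = (14 - 9/4) - ((1/7 - 7) + 68) = 47/4 - (-48/7 + 68) = 47/4 - 1*428/7 = 47/4 - 428/7 = -1383/28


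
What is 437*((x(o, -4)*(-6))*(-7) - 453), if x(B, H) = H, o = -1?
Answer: -271377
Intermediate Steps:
437*((x(o, -4)*(-6))*(-7) - 453) = 437*(-4*(-6)*(-7) - 453) = 437*(24*(-7) - 453) = 437*(-168 - 453) = 437*(-621) = -271377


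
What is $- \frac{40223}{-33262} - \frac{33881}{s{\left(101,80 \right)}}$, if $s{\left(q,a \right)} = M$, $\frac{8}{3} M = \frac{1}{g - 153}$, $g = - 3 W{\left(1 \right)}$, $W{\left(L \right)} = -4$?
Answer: $\frac{423733173295}{33262} \approx 1.2739 \cdot 10^{7}$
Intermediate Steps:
$g = 12$ ($g = \left(-3\right) \left(-4\right) = 12$)
$M = - \frac{1}{376}$ ($M = \frac{3}{8 \left(12 - 153\right)} = \frac{3}{8 \left(-141\right)} = \frac{3}{8} \left(- \frac{1}{141}\right) = - \frac{1}{376} \approx -0.0026596$)
$s{\left(q,a \right)} = - \frac{1}{376}$
$- \frac{40223}{-33262} - \frac{33881}{s{\left(101,80 \right)}} = - \frac{40223}{-33262} - \frac{33881}{- \frac{1}{376}} = \left(-40223\right) \left(- \frac{1}{33262}\right) - -12739256 = \frac{40223}{33262} + 12739256 = \frac{423733173295}{33262}$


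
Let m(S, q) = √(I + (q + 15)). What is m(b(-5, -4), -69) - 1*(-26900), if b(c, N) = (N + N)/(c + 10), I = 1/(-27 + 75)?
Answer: 26900 + I*√7773/12 ≈ 26900.0 + 7.3471*I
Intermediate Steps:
I = 1/48 ≈ 0.020833
b(c, N) = 2*N/(10 + c) (b(c, N) = (2*N)/(10 + c) = 2*N/(10 + c))
m(S, q) = √(721/48 + q) (m(S, q) = √(1/48 + (q + 15)) = √(1/48 + (15 + q)) = √(721/48 + q))
m(b(-5, -4), -69) - 1*(-26900) = √(2163 + 144*(-69))/12 - 1*(-26900) = √(2163 - 9936)/12 + 26900 = √(-7773)/12 + 26900 = (I*√7773)/12 + 26900 = I*√7773/12 + 26900 = 26900 + I*√7773/12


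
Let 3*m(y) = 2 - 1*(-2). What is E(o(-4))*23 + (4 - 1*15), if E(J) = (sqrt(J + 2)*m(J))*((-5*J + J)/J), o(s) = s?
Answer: -11 - 368*I*sqrt(2)/3 ≈ -11.0 - 173.48*I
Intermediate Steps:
m(y) = 4/3 (m(y) = (2 - 1*(-2))/3 = (2 + 2)/3 = (1/3)*4 = 4/3)
E(J) = -16*sqrt(2 + J)/3 (E(J) = (sqrt(J + 2)*(4/3))*((-5*J + J)/J) = (sqrt(2 + J)*(4/3))*((-4*J)/J) = (4*sqrt(2 + J)/3)*(-4) = -16*sqrt(2 + J)/3)
E(o(-4))*23 + (4 - 1*15) = -16*sqrt(2 - 4)/3*23 + (4 - 1*15) = -16*I*sqrt(2)/3*23 + (4 - 15) = -16*I*sqrt(2)/3*23 - 11 = -368*I*sqrt(2)/3 - 11 = -11 - 368*I*sqrt(2)/3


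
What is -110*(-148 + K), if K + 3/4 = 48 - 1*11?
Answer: 24585/2 ≈ 12293.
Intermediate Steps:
K = 145/4 (K = -3/4 + (48 - 1*11) = -3/4 + (48 - 11) = -3/4 + 37 = 145/4 ≈ 36.250)
-110*(-148 + K) = -110*(-148 + 145/4) = -110*(-447/4) = 24585/2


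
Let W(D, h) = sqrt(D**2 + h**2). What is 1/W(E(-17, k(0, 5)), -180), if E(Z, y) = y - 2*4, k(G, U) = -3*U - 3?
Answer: sqrt(8269)/16538 ≈ 0.0054985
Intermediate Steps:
k(G, U) = -3 - 3*U
E(Z, y) = -8 + y (E(Z, y) = y - 8 = -8 + y)
1/W(E(-17, k(0, 5)), -180) = 1/(sqrt((-8 + (-3 - 3*5))**2 + (-180)**2)) = 1/(sqrt((-8 + (-3 - 15))**2 + 32400)) = 1/(sqrt((-8 - 18)**2 + 32400)) = 1/(sqrt((-26)**2 + 32400)) = 1/(sqrt(676 + 32400)) = 1/(sqrt(33076)) = 1/(2*sqrt(8269)) = sqrt(8269)/16538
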